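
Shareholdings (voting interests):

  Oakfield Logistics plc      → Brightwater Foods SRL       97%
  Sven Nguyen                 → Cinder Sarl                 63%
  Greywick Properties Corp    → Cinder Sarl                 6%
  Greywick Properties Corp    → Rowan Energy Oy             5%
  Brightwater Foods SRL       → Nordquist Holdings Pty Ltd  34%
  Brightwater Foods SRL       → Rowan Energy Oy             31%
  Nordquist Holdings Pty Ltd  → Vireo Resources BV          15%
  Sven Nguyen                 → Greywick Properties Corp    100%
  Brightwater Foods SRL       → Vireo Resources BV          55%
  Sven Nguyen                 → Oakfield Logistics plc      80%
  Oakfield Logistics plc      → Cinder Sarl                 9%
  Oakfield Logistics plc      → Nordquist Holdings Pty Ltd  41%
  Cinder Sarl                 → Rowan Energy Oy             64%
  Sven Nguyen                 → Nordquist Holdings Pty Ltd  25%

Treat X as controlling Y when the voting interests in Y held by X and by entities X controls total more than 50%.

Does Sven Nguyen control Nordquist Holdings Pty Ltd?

Sven holds 80% of Oakfield, so Sven controls Oakfield.
Oakfield holds 97% of Brightwater, so Sven controls Brightwater.
Oakfield and Sven and Brightwater together hold 41% + 25% + 34% = 100% of Nordquist, so Sven controls Nordquist.

Yes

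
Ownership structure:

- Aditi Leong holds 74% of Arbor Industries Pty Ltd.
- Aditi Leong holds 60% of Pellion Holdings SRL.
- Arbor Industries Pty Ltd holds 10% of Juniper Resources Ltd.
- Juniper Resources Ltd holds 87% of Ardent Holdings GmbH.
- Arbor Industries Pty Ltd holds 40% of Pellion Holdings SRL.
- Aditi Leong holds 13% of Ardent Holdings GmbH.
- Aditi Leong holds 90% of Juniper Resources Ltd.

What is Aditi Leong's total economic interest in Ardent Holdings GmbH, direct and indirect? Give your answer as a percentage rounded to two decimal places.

97.74%

Aditi reaches Ardent along 3 paths.
Direct stake: 13% = 13%.
Via Arbor → Juniper: 74% × 10% × 87% = 6.438%.
Via Juniper: 90% × 87% = 78.3%.
Total: 13% + 6.438% + 78.3% = 97.738%.
Rounded: 97.74%.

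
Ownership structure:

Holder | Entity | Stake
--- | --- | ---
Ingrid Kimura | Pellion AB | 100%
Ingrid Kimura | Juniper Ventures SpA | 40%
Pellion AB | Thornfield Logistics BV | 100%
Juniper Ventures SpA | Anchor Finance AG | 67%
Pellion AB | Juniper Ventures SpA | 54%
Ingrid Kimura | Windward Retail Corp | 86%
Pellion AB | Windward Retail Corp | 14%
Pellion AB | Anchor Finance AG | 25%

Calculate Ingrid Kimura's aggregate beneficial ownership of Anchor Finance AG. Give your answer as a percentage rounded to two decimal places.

Ingrid reaches Anchor along 3 paths.
Via Pellion: 100% × 25% = 25%.
Via Juniper: 40% × 67% = 26.8%.
Via Pellion → Juniper: 100% × 54% × 67% = 36.18%.
Total: 25% + 26.8% + 36.18% = 87.98%.

87.98%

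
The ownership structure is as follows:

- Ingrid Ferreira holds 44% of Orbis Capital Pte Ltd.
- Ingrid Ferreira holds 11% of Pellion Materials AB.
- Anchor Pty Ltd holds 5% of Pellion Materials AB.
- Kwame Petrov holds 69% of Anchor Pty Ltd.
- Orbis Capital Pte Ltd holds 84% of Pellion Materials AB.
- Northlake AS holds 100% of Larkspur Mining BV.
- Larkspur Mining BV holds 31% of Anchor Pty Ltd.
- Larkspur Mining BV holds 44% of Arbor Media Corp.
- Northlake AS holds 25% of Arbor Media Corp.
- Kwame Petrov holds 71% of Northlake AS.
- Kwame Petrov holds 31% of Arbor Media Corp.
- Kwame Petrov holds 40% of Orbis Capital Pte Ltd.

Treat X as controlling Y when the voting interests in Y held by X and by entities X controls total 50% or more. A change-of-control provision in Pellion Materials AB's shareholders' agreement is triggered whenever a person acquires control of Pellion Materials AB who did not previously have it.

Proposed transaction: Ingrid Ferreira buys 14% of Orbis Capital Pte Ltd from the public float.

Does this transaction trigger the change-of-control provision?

Yes

The purchase changes only Ingrid's holdings, so Ingrid is the only person who could newly come to control Pellion.
Ingrid's largest direct stake is 44% in Orbis, which does not meet the threshold, so Ingrid controls no company.
In Pellion, Ingrid's side holds only 11%, not ≥ 50%.
So before the transaction, Ingrid does not control Pellion.
After the purchase, Ingrid's direct stake in Orbis rises to 44% + 14% = 58%.
Ingrid holds 58% of Orbis, so Ingrid controls Orbis.
Orbis and Ingrid together hold 84% + 11% = 95% of Pellion, so Ingrid controls Pellion.
Ingrid did not control Pellion before and does after, so the clause is triggered.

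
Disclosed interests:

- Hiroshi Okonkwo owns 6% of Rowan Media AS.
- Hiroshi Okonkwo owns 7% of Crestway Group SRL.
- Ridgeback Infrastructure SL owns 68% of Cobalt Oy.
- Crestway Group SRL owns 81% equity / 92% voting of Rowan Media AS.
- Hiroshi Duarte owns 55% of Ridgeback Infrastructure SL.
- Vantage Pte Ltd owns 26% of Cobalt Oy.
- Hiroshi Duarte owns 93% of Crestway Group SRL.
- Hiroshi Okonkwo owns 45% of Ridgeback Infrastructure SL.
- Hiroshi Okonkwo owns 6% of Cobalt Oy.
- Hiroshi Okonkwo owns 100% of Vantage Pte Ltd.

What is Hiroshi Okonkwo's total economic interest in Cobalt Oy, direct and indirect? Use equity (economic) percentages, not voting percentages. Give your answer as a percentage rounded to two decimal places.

Hiroshi Okonkwo reaches Cobalt along 3 paths.
Via Vantage: 100% × 26% = 26%.
Via Ridgeback: 45% × 68% = 30.6%.
Direct stake: 6% = 6%.
Total: 26% + 30.6% + 6% = 62.6%.
Rounded: 62.60%.

62.60%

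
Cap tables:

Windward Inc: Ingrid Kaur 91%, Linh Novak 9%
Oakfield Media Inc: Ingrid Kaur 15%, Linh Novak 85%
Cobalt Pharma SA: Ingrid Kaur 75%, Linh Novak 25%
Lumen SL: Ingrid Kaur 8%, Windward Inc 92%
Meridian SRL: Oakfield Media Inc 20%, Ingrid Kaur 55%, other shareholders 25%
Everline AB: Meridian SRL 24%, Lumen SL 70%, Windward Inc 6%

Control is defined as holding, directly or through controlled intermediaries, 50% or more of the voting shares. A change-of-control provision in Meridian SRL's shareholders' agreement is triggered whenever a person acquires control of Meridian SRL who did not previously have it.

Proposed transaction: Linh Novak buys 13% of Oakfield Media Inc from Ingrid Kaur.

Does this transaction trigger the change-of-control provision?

No

The purchase adds only to Linh's holdings (Ingrid's stake shrinks), so Linh is the only person who could newly come to control Meridian.
Linh holds 85% of Oakfield, so Linh controls Oakfield.
In Meridian, Linh's side holds only 20%, not ≥ 50%.
So before the transaction, Linh does not control Meridian.
After the purchase, Linh's direct stake in Oakfield rises to 85% + 13% = 98%, and Ingrid's stake falls to 2%.
Linh holds 98% of Oakfield, so Linh controls Oakfield.
After the transaction, Linh's side holds 20% of Meridian, not ≥ 50%, so Linh still does not control Meridian.
No new person acquires control, so the clause is not triggered.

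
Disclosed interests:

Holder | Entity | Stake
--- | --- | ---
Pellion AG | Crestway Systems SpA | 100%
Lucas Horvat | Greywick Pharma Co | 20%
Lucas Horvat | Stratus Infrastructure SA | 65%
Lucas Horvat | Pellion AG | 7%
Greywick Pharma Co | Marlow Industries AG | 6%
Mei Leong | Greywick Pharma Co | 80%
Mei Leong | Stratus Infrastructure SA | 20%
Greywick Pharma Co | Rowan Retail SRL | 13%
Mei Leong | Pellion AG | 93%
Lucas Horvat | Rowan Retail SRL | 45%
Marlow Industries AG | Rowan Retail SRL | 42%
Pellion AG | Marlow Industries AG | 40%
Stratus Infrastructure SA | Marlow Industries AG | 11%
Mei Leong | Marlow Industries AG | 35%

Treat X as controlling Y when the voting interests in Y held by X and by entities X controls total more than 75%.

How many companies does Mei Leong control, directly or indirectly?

Mei holds 80% of Greywick, so Mei controls Greywick.
Mei holds 93% of Pellion, so Mei controls Pellion.
Pellion and Mei and Greywick together hold 40% + 35% + 6% = 81% of Marlow, so Mei controls Marlow.
Pellion holds 100% of Crestway, so Mei controls Crestway.
No other company's threshold is met.
Mei controls 4 companies.

4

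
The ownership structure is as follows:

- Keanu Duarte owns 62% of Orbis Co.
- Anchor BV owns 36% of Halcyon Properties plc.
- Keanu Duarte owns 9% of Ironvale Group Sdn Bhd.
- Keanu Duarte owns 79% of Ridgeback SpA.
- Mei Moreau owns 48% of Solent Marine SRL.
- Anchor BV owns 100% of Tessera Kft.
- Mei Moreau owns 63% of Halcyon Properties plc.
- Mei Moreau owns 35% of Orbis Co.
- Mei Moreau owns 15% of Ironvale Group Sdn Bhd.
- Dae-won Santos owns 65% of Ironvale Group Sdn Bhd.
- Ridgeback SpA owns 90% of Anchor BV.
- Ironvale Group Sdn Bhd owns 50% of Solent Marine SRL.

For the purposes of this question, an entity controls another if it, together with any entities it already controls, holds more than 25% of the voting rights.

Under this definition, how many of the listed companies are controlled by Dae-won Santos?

2

Dae-won holds 65% of Ironvale, so Dae-won controls Ironvale.
Ironvale holds 50% of Solent, so Dae-won controls Solent.
No other company's threshold is met.
Dae-won controls 2 companies.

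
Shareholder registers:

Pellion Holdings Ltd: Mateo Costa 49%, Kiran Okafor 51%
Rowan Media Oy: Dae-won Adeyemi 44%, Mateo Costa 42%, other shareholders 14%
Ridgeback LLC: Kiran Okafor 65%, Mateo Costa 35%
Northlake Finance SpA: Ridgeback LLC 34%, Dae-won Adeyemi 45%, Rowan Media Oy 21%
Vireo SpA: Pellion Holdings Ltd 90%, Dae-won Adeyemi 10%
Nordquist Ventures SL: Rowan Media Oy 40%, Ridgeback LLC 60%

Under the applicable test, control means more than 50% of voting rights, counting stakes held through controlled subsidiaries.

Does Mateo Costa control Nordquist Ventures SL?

Mateo's largest direct stake is 49% in Pellion, which does not meet the threshold, so Mateo controls no company.
Neither Mateo nor any entity Mateo controls holds any voting interest in Nordquist.
So Mateo does not control Nordquist.

No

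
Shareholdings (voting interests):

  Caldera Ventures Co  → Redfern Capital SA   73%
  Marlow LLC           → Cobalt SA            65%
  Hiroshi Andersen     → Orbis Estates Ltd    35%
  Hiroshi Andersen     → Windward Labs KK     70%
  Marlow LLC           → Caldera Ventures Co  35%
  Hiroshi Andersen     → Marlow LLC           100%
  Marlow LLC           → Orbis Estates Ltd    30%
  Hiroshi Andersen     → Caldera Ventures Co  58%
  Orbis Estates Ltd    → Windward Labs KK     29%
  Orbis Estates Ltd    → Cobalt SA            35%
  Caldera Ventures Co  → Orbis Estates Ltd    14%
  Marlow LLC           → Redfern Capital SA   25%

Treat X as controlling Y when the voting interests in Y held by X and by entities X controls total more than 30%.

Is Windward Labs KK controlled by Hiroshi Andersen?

Hiroshi holds 100% of Marlow, so Hiroshi controls Marlow.
Hiroshi and Marlow together hold 58% + 35% = 93% of Caldera, so Hiroshi controls Caldera.
Marlow and Caldera and Hiroshi together hold 30% + 14% + 35% = 79% of Orbis, so Hiroshi controls Orbis.
Hiroshi and Orbis together hold 70% + 29% = 99% of Windward, so Hiroshi controls Windward.

Yes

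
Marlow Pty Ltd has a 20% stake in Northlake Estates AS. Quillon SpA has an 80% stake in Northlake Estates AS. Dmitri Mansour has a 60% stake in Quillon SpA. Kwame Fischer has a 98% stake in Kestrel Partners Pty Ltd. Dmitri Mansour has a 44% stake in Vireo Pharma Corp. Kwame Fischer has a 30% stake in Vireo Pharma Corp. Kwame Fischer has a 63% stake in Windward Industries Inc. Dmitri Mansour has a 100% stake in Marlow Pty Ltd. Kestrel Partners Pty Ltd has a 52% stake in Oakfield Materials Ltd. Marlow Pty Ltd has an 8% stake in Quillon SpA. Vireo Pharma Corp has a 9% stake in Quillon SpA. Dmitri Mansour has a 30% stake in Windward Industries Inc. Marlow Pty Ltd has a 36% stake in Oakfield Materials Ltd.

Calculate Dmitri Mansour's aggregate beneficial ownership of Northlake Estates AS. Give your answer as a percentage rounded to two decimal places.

Dmitri reaches Northlake along 4 paths.
Via Marlow: 100% × 20% = 20%.
Via Vireo → Quillon: 44% × 9% × 80% = 3.168%.
Via Quillon: 60% × 80% = 48%.
Via Marlow → Quillon: 100% × 8% × 80% = 6.4%.
Total: 20% + 3.168% + 48% + 6.4% = 77.568%.
Rounded: 77.57%.

77.57%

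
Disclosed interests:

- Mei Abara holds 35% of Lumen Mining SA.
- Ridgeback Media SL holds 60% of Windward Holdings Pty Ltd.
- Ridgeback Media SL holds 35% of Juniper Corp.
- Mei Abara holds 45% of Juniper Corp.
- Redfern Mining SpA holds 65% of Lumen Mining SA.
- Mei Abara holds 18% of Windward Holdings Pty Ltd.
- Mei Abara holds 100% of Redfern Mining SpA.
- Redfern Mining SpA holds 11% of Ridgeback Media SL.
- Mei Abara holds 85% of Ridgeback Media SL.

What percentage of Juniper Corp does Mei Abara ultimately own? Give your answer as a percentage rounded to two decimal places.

Mei reaches Juniper along 3 paths.
Via Ridgeback: 85% × 35% = 29.75%.
Via Redfern → Ridgeback: 100% × 11% × 35% = 3.85%.
Direct stake: 45% = 45%.
Total: 29.75% + 3.85% + 45% = 78.6%.
Rounded: 78.60%.

78.60%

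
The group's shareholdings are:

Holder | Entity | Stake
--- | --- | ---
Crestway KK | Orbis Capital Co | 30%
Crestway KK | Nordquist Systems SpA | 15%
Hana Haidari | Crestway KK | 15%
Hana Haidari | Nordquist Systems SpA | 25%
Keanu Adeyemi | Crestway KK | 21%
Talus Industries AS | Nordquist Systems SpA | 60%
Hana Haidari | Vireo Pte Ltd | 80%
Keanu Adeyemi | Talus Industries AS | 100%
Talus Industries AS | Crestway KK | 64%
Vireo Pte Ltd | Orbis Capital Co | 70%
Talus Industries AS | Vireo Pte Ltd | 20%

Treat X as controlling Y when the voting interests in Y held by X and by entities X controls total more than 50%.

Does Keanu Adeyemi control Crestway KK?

Keanu holds 100% of Talus, so Keanu controls Talus.
Talus and Keanu together hold 64% + 21% = 85% of Crestway, so Keanu controls Crestway.

Yes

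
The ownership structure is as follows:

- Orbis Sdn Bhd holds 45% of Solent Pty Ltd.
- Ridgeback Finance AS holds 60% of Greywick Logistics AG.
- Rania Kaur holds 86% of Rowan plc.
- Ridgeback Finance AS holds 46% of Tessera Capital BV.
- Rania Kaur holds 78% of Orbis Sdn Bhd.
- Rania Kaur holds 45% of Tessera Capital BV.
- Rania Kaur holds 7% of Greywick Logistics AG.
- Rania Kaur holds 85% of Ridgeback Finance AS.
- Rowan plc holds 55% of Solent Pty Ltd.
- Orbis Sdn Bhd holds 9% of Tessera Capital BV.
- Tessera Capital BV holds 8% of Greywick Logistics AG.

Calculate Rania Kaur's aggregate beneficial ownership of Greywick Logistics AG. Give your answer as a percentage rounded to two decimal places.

Rania reaches Greywick along 5 paths.
Via Orbis → Tessera: 78% × 9% × 8% = 0.5616%.
Via Tessera: 45% × 8% = 3.6%.
Via Ridgeback → Tessera: 85% × 46% × 8% = 3.128%.
Direct stake: 7% = 7%.
Via Ridgeback: 85% × 60% = 51%.
Total: 0.5616% + 3.6% + 3.128% + 7% + 51% = 65.2896%.
Rounded: 65.29%.

65.29%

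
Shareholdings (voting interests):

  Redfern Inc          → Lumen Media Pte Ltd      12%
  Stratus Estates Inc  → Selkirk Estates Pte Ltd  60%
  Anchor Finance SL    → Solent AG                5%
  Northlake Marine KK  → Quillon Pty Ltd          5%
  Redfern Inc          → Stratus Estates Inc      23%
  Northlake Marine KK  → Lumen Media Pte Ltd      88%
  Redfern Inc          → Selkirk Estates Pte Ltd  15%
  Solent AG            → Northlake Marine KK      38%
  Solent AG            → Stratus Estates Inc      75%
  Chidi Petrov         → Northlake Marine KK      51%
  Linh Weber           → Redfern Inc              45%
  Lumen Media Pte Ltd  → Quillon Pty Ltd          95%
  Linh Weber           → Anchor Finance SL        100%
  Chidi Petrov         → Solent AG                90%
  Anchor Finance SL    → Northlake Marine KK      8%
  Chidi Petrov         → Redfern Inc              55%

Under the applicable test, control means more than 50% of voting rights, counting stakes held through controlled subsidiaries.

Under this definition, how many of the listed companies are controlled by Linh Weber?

Linh holds 100% of Anchor, so Linh controls Anchor.
No other company's threshold is met.
Linh controls 1 company.

1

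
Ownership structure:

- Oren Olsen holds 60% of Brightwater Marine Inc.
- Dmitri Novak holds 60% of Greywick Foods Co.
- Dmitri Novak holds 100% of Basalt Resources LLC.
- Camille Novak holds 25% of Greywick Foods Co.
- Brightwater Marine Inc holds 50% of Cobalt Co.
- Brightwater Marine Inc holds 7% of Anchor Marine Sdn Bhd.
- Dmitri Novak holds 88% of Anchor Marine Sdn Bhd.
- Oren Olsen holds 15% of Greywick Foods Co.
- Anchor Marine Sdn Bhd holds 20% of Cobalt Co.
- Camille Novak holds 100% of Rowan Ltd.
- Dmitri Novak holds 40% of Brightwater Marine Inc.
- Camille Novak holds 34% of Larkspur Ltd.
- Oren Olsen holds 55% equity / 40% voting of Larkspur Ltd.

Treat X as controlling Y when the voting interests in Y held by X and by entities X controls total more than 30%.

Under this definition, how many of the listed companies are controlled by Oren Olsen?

3

Oren holds 60% of Brightwater, so Oren controls Brightwater.
Brightwater holds 50% of Cobalt, so Oren controls Cobalt.
Oren holds 40% of Larkspur, so Oren controls Larkspur.
No other company's threshold is met.
Oren controls 3 companies.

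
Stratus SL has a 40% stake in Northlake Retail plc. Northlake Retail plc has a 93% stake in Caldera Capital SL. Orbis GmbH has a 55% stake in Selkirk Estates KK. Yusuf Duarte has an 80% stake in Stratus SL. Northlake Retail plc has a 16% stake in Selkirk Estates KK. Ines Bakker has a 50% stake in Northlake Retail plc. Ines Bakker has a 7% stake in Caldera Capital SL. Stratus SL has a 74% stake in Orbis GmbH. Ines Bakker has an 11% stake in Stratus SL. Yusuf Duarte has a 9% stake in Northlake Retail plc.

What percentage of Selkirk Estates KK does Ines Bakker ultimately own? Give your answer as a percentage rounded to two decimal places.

13.18%

Ines reaches Selkirk along 3 paths.
Via Stratus → Orbis: 11% × 74% × 55% = 4.477%.
Via Stratus → Northlake: 11% × 40% × 16% = 0.704%.
Via Northlake: 50% × 16% = 8%.
Total: 4.477% + 0.704% + 8% = 13.181%.
Rounded: 13.18%.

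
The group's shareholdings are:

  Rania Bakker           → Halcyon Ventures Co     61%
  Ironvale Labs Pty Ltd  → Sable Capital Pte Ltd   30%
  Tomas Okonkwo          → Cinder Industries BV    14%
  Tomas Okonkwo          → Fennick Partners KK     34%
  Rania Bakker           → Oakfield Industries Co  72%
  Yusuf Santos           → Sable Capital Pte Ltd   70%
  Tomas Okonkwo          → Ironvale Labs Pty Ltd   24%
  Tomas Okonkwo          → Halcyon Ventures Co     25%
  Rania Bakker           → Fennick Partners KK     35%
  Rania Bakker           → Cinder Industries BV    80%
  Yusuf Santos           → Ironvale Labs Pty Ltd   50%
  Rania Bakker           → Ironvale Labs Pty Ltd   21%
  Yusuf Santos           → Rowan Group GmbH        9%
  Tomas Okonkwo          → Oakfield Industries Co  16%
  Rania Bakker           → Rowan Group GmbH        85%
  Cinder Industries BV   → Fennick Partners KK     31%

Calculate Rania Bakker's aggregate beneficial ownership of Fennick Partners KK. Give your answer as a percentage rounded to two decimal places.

59.80%

Rania reaches Fennick along 2 paths.
Via Cinder: 80% × 31% = 24.8%.
Direct stake: 35% = 35%.
Total: 24.8% + 35% = 59.8%.
Rounded: 59.80%.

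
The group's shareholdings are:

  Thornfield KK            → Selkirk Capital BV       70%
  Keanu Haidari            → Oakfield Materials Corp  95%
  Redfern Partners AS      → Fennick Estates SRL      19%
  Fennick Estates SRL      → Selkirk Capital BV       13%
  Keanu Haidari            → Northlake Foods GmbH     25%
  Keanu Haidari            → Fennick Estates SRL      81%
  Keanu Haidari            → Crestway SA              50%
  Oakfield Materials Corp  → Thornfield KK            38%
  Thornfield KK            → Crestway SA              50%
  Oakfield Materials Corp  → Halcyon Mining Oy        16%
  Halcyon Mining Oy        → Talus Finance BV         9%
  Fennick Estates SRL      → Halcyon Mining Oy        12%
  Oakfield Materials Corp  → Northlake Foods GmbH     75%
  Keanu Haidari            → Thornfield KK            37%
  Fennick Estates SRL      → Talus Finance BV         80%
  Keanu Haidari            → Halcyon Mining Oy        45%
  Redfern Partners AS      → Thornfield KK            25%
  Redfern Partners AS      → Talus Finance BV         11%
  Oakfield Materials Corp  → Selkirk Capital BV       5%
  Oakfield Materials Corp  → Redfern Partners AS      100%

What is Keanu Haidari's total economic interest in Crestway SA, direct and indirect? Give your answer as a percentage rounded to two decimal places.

Keanu reaches Crestway along 4 paths.
Direct stake: 50% = 50%.
Via Oakfield → Thornfield: 95% × 38% × 50% = 18.05%.
Via Oakfield → Redfern → Thornfield: 95% × 100% × 25% × 50% = 11.875%.
Via Thornfield: 37% × 50% = 18.5%.
Total: 50% + 18.05% + 11.875% + 18.5% = 98.425%.
Rounded: 98.43%.

98.43%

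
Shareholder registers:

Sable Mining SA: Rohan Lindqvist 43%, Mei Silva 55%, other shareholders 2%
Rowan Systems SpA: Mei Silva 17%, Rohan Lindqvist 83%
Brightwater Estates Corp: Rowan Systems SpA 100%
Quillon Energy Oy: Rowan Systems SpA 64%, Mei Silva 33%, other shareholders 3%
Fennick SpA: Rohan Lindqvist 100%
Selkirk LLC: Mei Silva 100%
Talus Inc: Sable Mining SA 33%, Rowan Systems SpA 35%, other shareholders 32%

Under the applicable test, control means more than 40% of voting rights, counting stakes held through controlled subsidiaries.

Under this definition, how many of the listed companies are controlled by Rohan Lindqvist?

Rohan holds 43% of Sable, so Rohan controls Sable.
Rohan holds 83% of Rowan, so Rohan controls Rowan.
Rowan holds 100% of Brightwater, so Rohan controls Brightwater.
Rowan holds 64% of Quillon, so Rohan controls Quillon.
Rohan holds 100% of Fennick, so Rohan controls Fennick.
Sable and Rowan together hold 33% + 35% = 68% of Talus, so Rohan controls Talus.
No other company's threshold is met.
Rohan controls 6 companies.

6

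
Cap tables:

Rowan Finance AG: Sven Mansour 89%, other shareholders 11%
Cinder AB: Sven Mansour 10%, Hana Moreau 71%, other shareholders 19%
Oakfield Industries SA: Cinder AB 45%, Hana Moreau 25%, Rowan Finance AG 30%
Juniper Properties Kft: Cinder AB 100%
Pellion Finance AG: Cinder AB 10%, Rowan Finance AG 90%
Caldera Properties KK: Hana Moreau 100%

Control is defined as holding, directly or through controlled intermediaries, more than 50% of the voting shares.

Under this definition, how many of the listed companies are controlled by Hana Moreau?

4

Hana holds 71% of Cinder, so Hana controls Cinder.
Cinder and Hana together hold 45% + 25% = 70% of Oakfield, so Hana controls Oakfield.
Cinder holds 100% of Juniper, so Hana controls Juniper.
Hana holds 100% of Caldera, so Hana controls Caldera.
No other company's threshold is met.
Hana controls 4 companies.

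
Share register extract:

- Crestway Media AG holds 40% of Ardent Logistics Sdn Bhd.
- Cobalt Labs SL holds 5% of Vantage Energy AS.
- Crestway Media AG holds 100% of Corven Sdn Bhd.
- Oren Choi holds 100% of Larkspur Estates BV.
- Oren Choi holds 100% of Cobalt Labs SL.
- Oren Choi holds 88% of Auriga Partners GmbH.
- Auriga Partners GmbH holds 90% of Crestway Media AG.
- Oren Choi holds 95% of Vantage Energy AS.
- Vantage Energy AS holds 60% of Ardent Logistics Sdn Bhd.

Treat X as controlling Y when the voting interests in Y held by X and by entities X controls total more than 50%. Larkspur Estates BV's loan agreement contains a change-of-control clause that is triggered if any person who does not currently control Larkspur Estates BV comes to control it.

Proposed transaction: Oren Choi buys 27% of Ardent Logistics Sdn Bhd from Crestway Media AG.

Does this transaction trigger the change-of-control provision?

No

The purchase adds only to Oren's holdings (Crestway's stake shrinks), so Oren is the only person who could newly come to control Larkspur.
Oren holds 100% of Larkspur, so Oren controls Larkspur.
So Oren already controls Larkspur before the transaction.
After the purchase, Oren holds 27% of Ardent directly, and Crestway's stake falls to 13%.
Oren controlled Larkspur already, so this is not a new person acquiring control; every other person's position is unchanged or reduced.
No new person acquires control, so the clause is not triggered.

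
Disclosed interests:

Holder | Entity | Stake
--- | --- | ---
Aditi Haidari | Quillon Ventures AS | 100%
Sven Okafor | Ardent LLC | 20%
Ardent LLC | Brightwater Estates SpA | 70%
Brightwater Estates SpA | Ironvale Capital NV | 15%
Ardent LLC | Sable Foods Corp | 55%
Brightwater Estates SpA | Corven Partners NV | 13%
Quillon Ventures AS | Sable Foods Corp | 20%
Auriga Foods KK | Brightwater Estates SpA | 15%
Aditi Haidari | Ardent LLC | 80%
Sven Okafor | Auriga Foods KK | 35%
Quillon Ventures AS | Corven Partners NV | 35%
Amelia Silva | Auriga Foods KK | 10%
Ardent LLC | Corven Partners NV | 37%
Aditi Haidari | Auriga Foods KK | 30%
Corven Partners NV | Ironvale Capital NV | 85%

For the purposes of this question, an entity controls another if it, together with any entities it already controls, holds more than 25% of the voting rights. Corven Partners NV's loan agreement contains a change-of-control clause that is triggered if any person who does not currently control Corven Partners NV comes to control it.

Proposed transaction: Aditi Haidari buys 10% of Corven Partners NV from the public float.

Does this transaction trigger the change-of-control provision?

No

The purchase changes only Aditi's holdings, so Aditi is the only person who could newly come to control Corven.
Aditi holds 100% of Quillon, so Aditi controls Quillon.
Aditi holds 80% of Ardent, so Aditi controls Ardent.
Aditi holds 30% of Auriga, so Aditi controls Auriga.
Ardent and Auriga together hold 70% + 15% = 85% of Brightwater, so Aditi controls Brightwater.
Quillon and Ardent and Brightwater together hold 35% + 37% + 13% = 85% of Corven, so Aditi controls Corven.
So Aditi already controls Corven before the transaction.
After the purchase, Aditi holds 10% of Corven directly.
Aditi controlled Corven already, so this is not a new person acquiring control; every other person's position is unchanged or reduced.
No new person acquires control, so the clause is not triggered.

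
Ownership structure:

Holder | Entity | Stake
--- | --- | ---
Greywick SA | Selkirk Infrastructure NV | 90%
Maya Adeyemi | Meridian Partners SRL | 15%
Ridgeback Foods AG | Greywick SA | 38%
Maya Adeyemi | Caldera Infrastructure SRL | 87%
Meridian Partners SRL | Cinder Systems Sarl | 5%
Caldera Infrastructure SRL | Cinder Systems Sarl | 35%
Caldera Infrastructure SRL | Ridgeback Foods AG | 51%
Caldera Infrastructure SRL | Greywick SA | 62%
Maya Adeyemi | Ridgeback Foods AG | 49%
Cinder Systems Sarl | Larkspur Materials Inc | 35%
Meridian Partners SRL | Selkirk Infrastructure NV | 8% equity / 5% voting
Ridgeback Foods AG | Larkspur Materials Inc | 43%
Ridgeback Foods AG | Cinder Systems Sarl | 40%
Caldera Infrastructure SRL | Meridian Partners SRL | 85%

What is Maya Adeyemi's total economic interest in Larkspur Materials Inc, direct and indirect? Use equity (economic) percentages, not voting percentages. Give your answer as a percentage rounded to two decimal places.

Maya reaches Larkspur along 7 paths.
Via Caldera → Ridgeback: 87% × 51% × 43% = 19.0791%.
Via Ridgeback: 49% × 43% = 21.07%.
Via Meridian → Cinder: 15% × 5% × 35% = 0.2625%.
Via Caldera → Meridian → Cinder: 87% × 85% × 5% × 35% = 1.294125%.
Via Caldera → Cinder: 87% × 35% × 35% = 10.6575%.
Via Caldera → Ridgeback → Cinder: 87% × 51% × 40% × 35% = 6.2118%.
Via Ridgeback → Cinder: 49% × 40% × 35% = 6.86%.
Total: 19.0791% + 21.07% + 0.2625% + 1.294125% + 10.6575% + 6.2118% + 6.86% = 65.435025%.
Rounded: 65.44%.

65.44%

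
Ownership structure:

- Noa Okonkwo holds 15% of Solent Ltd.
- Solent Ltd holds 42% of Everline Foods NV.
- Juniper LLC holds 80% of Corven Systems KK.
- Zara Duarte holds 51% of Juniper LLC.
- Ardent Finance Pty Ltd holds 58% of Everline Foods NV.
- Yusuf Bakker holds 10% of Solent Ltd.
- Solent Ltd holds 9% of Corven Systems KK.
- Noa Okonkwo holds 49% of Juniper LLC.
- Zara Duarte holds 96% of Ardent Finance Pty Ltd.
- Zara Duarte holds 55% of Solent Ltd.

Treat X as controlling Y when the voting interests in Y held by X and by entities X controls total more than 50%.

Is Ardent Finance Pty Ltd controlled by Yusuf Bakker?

No

Yusuf's largest direct stake is 10% in Solent, which does not meet the threshold, so Yusuf controls no company.
Neither Yusuf nor any entity Yusuf controls holds any voting interest in Ardent.
So Yusuf does not control Ardent.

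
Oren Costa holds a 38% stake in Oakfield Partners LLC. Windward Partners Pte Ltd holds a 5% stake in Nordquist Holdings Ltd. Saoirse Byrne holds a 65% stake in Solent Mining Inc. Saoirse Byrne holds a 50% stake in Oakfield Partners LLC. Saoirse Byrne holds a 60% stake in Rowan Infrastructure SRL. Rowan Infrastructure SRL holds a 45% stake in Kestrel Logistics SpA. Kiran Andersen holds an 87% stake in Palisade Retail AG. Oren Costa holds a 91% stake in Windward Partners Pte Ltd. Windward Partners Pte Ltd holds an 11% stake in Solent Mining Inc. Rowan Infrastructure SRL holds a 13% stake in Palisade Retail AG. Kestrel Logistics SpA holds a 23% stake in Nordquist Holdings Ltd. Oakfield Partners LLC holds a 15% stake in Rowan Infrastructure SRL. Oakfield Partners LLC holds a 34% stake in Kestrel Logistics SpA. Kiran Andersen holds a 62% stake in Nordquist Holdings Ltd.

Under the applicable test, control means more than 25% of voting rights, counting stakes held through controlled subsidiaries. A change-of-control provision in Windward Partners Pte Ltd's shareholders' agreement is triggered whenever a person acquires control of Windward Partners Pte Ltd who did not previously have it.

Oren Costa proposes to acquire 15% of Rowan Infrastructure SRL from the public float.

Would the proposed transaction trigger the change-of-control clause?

No

The purchase changes only Oren's holdings, so Oren is the only person who could newly come to control Windward.
Oren holds 91% of Windward, so Oren controls Windward.
So Oren already controls Windward before the transaction.
After the purchase, Oren holds 15% of Rowan directly.
Oren controlled Windward already, so this is not a new person acquiring control; every other person's position is unchanged or reduced.
No new person acquires control, so the clause is not triggered.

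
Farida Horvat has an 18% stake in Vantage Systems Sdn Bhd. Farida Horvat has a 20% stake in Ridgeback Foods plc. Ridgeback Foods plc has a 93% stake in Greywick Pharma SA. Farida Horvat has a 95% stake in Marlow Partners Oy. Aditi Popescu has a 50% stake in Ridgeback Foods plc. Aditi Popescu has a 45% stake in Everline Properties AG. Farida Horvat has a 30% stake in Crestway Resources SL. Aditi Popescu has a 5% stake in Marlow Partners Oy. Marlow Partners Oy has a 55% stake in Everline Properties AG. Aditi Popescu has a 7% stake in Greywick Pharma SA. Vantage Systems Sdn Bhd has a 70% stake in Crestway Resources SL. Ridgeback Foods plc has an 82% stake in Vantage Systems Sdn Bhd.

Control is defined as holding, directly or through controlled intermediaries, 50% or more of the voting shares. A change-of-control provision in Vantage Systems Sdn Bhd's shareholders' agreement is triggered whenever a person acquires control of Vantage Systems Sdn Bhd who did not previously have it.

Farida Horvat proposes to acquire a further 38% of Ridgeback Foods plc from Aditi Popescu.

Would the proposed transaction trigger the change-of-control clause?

The purchase adds only to Farida's holdings (Aditi's stake shrinks), so Farida is the only person who could newly come to control Vantage.
Farida holds 95% of Marlow, so Farida controls Marlow.
Marlow holds 55% of Everline, so Farida controls Everline.
In Vantage, Farida's side holds only 18%, not ≥ 50%.
So before the transaction, Farida does not control Vantage.
After the purchase, Farida's direct stake in Ridgeback rises to 20% + 38% = 58%, and Aditi's stake falls to 12%.
Farida holds 58% of Ridgeback, so Farida controls Ridgeback.
Ridgeback and Farida together hold 82% + 18% = 100% of Vantage, so Farida controls Vantage.
Farida did not control Vantage before and does after, so the clause is triggered.

Yes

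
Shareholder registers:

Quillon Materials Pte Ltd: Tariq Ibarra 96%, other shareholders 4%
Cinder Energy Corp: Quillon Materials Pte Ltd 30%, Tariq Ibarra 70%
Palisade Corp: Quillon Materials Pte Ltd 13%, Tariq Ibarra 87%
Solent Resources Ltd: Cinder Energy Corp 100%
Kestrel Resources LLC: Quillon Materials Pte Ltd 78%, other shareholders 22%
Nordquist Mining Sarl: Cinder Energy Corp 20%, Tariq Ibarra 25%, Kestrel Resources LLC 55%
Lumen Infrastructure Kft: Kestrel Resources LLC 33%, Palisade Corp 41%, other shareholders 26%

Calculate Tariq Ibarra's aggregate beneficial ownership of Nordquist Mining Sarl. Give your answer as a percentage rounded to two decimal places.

85.94%

Tariq reaches Nordquist along 4 paths.
Via Quillon → Cinder: 96% × 30% × 20% = 5.76%.
Via Cinder: 70% × 20% = 14%.
Direct stake: 25% = 25%.
Via Quillon → Kestrel: 96% × 78% × 55% = 41.184%.
Total: 5.76% + 14% + 25% + 41.184% = 85.944%.
Rounded: 85.94%.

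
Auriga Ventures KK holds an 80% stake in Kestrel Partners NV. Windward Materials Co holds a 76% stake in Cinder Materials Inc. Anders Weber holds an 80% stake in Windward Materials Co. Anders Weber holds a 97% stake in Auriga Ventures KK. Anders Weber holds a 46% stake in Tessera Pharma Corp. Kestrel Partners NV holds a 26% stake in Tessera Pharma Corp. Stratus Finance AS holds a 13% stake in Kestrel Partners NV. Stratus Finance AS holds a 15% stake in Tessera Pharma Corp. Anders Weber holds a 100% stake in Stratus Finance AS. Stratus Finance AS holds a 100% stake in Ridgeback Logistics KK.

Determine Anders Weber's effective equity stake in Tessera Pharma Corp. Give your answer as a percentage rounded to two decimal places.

84.56%

Anders reaches Tessera along 4 paths.
Via Stratus → Kestrel: 100% × 13% × 26% = 3.38%.
Via Auriga → Kestrel: 97% × 80% × 26% = 20.176%.
Via Stratus: 100% × 15% = 15%.
Direct stake: 46% = 46%.
Total: 3.38% + 20.176% + 15% + 46% = 84.556%.
Rounded: 84.56%.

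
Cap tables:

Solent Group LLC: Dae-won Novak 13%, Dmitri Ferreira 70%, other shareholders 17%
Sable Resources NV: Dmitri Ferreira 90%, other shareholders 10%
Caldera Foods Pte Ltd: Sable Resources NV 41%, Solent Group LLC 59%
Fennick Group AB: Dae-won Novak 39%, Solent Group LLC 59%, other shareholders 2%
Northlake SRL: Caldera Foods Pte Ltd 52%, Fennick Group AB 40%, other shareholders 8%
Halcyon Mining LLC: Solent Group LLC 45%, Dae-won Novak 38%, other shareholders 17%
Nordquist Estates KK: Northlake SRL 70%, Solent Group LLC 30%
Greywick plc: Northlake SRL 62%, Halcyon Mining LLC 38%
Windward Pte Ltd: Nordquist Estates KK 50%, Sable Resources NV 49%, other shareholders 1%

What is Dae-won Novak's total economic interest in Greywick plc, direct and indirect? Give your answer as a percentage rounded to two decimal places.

30.71%

Dae-won reaches Greywick along 5 paths.
Via Solent → Caldera → Northlake: 13% × 59% × 52% × 62% = 2.472808%.
Via Fennick → Northlake: 39% × 40% × 62% = 9.672%.
Via Solent → Fennick → Northlake: 13% × 59% × 40% × 62% = 1.90216%.
Via Solent → Halcyon: 13% × 45% × 38% = 2.223%.
Via Halcyon: 38% × 38% = 14.44%.
Total: 2.472808% + 9.672% + 1.90216% + 2.223% + 14.44% = 30.709968%.
Rounded: 30.71%.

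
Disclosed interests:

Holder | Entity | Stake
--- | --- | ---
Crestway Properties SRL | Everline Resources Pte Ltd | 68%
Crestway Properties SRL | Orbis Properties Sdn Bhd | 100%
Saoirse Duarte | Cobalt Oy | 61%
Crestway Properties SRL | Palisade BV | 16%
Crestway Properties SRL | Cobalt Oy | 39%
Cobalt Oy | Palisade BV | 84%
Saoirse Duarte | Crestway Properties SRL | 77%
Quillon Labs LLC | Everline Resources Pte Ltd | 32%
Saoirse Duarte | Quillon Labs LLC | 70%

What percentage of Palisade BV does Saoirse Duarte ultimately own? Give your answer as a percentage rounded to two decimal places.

88.79%

Saoirse reaches Palisade along 3 paths.
Via Crestway → Cobalt: 77% × 39% × 84% = 25.2252%.
Via Cobalt: 61% × 84% = 51.24%.
Via Crestway: 77% × 16% = 12.32%.
Total: 25.2252% + 51.24% + 12.32% = 88.7852%.
Rounded: 88.79%.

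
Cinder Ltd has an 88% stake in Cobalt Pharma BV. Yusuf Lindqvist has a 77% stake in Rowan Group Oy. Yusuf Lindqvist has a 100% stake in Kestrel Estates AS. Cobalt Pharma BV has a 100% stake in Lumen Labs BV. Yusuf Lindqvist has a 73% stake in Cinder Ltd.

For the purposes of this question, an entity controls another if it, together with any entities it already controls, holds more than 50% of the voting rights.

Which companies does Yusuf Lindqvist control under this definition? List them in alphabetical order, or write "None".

Cinder Ltd, Cobalt Pharma BV, Kestrel Estates AS, Lumen Labs BV, Rowan Group Oy

Yusuf holds 73% of Cinder, so Yusuf controls Cinder.
Yusuf holds 77% of Rowan, so Yusuf controls Rowan.
Cinder holds 88% of Cobalt, so Yusuf controls Cobalt.
Yusuf holds 100% of Kestrel, so Yusuf controls Kestrel.
Cobalt holds 100% of Lumen, so Yusuf controls Lumen.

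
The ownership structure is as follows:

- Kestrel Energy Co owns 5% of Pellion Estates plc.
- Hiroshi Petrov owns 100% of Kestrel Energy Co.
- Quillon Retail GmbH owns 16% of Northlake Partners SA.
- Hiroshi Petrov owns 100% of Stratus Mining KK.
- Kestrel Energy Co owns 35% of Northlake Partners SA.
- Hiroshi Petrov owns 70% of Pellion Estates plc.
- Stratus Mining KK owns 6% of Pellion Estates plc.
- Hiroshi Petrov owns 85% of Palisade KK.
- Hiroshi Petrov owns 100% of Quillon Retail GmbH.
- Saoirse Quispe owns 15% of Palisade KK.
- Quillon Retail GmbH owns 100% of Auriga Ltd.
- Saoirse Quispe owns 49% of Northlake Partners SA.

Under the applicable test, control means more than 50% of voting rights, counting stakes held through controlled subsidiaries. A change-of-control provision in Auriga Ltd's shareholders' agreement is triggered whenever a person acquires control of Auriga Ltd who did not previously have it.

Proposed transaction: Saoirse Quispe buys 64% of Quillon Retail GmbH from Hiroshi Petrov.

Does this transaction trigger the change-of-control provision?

Yes

The purchase adds only to Saoirse's holdings (Hiroshi's stake shrinks), so Saoirse is the only person who could newly come to control Auriga.
Saoirse's largest direct stake is 49% in Northlake, which does not meet the threshold, so Saoirse controls no company.
Neither Saoirse nor any entity Saoirse controls holds any voting interest in Auriga.
So before the transaction, Saoirse does not control Auriga.
After the purchase, Saoirse holds 64% of Quillon directly, and Hiroshi's stake falls to 36%.
Saoirse holds 64% of Quillon, so Saoirse controls Quillon.
Quillon holds 100% of Auriga, so Saoirse controls Auriga.
Saoirse did not control Auriga before and does after, so the clause is triggered.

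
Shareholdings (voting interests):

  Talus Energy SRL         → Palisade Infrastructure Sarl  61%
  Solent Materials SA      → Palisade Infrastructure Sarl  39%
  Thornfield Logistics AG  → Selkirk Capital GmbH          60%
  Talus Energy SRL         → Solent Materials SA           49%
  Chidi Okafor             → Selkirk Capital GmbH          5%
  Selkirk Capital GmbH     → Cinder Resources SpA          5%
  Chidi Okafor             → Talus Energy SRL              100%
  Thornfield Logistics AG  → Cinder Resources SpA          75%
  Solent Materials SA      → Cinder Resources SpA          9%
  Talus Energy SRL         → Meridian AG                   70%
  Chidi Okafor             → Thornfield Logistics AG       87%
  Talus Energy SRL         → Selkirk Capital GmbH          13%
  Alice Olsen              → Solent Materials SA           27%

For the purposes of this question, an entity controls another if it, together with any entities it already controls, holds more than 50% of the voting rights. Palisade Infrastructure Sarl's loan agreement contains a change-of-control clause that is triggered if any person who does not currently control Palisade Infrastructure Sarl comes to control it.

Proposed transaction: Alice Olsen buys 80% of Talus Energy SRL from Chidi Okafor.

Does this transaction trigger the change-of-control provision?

The purchase adds only to Alice's holdings (Chidi's stake shrinks), so Alice is the only person who could newly come to control Palisade.
Alice's largest direct stake is 27% in Solent, which does not meet the threshold, so Alice controls no company.
Neither Alice nor any entity Alice controls holds any voting interest in Palisade.
So before the transaction, Alice does not control Palisade.
After the purchase, Alice holds 80% of Talus directly, and Chidi's stake falls to 20%.
Alice holds 80% of Talus, so Alice controls Talus.
Talus and Alice together hold 49% + 27% = 76% of Solent, so Alice controls Solent.
Solent and Talus together hold 39% + 61% = 100% of Palisade, so Alice controls Palisade.
Alice did not control Palisade before and does after, so the clause is triggered.

Yes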